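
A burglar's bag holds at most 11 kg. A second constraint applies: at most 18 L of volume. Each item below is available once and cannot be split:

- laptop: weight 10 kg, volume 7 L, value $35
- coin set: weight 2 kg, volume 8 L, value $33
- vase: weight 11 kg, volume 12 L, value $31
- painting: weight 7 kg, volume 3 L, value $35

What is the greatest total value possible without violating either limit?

Feasible sets respecting both limits:
- coin set+painting: weight 9, volume 11, value 68
- laptop: weight 10, volume 7, value 35
- painting: weight 7, volume 3, value 35
- coin set: weight 2, volume 8, value 33
Best: $68.

$68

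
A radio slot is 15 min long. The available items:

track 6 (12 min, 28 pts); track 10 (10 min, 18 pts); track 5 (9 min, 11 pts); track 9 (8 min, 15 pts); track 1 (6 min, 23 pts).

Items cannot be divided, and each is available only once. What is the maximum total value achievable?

This is a 0/1 knapsack; check combinations near the capacity.
- track 9+track 1: duration 8+6=14, value 15+23=38
- track 5+track 1: duration 9+6=15, value 11+23=34
- track 6: duration 12, value 28
Best: 38 pts.

38 pts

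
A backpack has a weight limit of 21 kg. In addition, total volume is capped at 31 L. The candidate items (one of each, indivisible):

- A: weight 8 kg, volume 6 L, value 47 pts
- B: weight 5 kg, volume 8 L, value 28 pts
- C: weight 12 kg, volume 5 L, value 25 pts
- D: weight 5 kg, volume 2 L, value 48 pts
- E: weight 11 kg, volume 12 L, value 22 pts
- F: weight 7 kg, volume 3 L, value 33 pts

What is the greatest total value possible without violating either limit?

Feasible sets respecting both limits:
- A+D+F: weight 20, volume 11, value 128
- A+B+D: weight 18, volume 16, value 123
- B+D+F: weight 17, volume 13, value 109
Best: 128 pts.

128 pts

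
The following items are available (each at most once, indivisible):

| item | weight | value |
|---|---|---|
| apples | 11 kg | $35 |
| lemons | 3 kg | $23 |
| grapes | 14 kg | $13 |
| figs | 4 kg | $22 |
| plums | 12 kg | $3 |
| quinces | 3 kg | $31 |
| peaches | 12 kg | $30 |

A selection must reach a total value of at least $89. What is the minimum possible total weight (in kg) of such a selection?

17

Subsets with value ≥ 89, sorted by total weight:
- apples+lemons+quinces: weight 17, value 89
- apples+lemons+figs+quinces: weight 21, value 111
- lemons+figs+quinces+peaches: weight 22, value 106
Minimum weight: 17 kg.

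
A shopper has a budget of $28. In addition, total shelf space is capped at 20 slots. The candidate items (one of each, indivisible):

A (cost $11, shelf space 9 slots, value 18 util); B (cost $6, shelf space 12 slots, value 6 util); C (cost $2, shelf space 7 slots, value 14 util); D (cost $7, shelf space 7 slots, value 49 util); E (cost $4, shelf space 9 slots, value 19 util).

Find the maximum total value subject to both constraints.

Feasible sets respecting both limits:
- D+E: cost 11, shelf space 16, value 68
- A+D: cost 18, shelf space 16, value 67
- C+D: cost 9, shelf space 14, value 63
Best: 68 util.

68 util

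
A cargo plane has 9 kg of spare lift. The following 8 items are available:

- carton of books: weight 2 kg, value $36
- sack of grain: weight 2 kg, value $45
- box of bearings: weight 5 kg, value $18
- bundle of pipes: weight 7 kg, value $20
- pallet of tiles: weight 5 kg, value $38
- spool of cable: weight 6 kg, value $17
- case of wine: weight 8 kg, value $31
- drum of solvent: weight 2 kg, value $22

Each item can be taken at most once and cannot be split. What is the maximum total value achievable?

Check high-value combinations within 9 kg:
- carton of books+sack of grain+pallet of tiles: weight 2+2+5=9, value 36+45+38=119
- sack of grain+pallet of tiles+drum of solvent: weight 2+5+2=9, value 45+38+22=105
- carton of books+sack of grain+drum of solvent: weight 2+2+2=6, value 36+45+22=103
- carton of books+sack of grain+box of bearings: weight 2+2+5=9, value 36+45+18=99
Best: $119.

$119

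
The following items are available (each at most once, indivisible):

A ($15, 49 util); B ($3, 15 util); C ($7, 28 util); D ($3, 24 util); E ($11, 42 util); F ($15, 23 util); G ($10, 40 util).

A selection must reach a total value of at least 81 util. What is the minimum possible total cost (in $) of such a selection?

Subsets with value ≥ 81, sorted by total cost:
- B+D+E: cost 17, value 81
- C+D+G: cost 20, value 92
- B+C+G: cost 20, value 83
Minimum cost: 17 $.

17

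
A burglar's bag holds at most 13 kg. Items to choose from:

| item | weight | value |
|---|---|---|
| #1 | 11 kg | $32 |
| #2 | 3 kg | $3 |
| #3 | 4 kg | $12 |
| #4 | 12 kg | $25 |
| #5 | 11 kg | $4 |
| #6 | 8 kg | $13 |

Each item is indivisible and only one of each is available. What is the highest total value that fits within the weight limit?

Check high-value combinations within 13 kg:
- #1: weight 11, value 32
- #4: weight 12, value 25
- #3+#6: weight 4+8=12, value 12+13=25
- #2+#6: weight 3+8=11, value 3+13=16
Best: $32.

$32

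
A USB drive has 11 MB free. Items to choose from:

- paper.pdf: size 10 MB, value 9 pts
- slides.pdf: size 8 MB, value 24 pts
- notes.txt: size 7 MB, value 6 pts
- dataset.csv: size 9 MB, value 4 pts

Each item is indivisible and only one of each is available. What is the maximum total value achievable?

Check high-value combinations within 11 MB:
- slides.pdf: size 8, value 24
- paper.pdf: size 10, value 9
- notes.txt: size 7, value 6
- dataset.csv: size 9, value 4
Best: 24 pts.

24 pts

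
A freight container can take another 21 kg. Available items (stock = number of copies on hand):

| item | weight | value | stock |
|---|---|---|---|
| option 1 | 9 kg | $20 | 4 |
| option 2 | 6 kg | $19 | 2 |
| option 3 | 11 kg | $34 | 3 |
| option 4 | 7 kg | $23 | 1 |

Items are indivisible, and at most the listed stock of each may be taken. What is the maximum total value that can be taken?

Best selections within weight 21 and stock limits:
- 2×option 2 + 1×option 4: weight 19, value 61
- 1×option 1 + 2×option 2: weight 21, value 58
Best: $61.

$61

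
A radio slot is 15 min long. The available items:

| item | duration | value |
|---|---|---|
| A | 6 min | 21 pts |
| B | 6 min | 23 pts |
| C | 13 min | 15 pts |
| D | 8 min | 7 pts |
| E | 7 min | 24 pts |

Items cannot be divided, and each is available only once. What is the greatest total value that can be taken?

Check high-value combinations within 15 min:
- B+E: duration 6+7=13, value 23+24=47
- A+E: duration 6+7=13, value 21+24=45
- A+B: duration 6+6=12, value 21+23=44
- D+E: duration 8+7=15, value 7+24=31
- B+D: duration 6+8=14, value 23+7=30
Best: 47 pts.

47 pts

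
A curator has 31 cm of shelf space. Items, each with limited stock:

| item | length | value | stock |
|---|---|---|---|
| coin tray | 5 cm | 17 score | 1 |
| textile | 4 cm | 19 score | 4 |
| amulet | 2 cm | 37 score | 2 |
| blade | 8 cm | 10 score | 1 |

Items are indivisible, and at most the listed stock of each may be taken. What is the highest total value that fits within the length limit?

Top feasible selections:
- 1×coin tray + 4×textile + 2×amulet: length 25, value 167
- 4×textile + 2×amulet + 1×blade: length 28, value 160
- 1×coin tray + 3×textile + 2×amulet + 1×blade: length 29, value 158
Best: 167 score.

167 score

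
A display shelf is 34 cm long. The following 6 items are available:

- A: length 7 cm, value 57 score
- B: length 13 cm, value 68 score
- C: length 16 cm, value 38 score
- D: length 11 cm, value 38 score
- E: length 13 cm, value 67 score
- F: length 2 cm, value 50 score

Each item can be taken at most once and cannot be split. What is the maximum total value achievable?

213 score

This is a 0/1 knapsack; check combinations near the capacity.
- A+B+D+F: length 7+13+11+2=33, value 57+68+38+50=213
- A+D+E+F: length 7+11+13+2=33, value 57+38+67+50=212
- A+B+E: length 7+13+13=33, value 57+68+67=192
Best: 213 score.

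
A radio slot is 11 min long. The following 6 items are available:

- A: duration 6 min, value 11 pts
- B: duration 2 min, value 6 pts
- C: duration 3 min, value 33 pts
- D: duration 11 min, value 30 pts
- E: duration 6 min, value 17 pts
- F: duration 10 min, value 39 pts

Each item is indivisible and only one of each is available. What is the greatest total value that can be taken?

56 pts

Check high-value combinations within 11 min:
- B+C+E: duration 2+3+6=11, value 6+33+17=56
- C+E: duration 3+6=9, value 33+17=50
- A+B+C: duration 6+2+3=11, value 11+6+33=50
- A+C: duration 6+3=9, value 11+33=44
- B+C: duration 2+3=5, value 6+33=39
Best: 56 pts.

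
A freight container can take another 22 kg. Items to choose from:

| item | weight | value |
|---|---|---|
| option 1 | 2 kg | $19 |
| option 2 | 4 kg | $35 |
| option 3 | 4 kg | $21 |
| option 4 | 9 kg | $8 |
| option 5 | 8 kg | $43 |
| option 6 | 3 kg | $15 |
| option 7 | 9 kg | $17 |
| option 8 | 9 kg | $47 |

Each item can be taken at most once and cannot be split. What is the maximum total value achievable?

This is a 0/1 knapsack; check combinations near the capacity.
- option 1+option 2+option 3+option 6+option 8: weight 2+4+4+3+9=22, value 19+35+21+15+47=137
- option 1+option 2+option 3+option 5+option 6: weight 2+4+4+8+3=21, value 19+35+21+43+15=133
- option 2+option 5+option 8: weight 4+8+9=21, value 35+43+47=125
Best: $137.

$137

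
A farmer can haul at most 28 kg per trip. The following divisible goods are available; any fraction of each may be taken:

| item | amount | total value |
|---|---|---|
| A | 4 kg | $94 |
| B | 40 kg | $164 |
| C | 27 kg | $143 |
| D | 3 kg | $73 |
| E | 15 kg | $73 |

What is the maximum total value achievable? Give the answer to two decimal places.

278.22

Take in order of value per unit:
- D (73/3 per unit): all 3 → value 73, running total 73.00
- A (94/4 per unit): all 4 → value 94, running total 167.00
- C (143/27 per unit): 21 of 27 → value 21×143/27 = 111.2222, running total 278.22
Total 278.22.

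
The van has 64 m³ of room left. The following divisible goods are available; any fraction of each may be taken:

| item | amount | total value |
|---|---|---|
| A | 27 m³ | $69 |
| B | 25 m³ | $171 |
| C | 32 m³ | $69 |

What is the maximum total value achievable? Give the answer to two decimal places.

265.88

Take in order of value per unit:
- B (171/25 per unit): all 25 → value 171, running total 171.00
- A (69/27 per unit): all 27 → value 69, running total 240.00
- C (69/32 per unit): 12 of 32 → value 12×69/32 = 25.8750, running total 265.88
Total 265.88.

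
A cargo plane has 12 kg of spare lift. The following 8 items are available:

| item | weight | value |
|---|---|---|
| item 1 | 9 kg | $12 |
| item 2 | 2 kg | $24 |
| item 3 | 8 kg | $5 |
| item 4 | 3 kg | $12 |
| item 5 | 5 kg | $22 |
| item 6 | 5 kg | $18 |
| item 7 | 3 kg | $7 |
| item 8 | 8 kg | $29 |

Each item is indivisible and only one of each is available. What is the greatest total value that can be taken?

Check high-value combinations within 12 kg:
- item 2+item 5+item 6: weight 2+5+5=12, value 24+22+18=64
- item 2+item 4+item 5: weight 2+3+5=10, value 24+12+22=58
- item 2+item 4+item 6: weight 2+3+5=10, value 24+12+18=54
Best: $64.

$64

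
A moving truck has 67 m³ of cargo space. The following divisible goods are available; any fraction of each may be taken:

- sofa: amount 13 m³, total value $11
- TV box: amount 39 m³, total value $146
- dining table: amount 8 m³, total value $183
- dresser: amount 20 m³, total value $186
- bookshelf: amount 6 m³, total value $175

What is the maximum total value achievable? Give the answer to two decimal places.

Take in order of value per unit:
- bookshelf (175/6 per unit): all 6 → value 175, running total 175.00
- dining table (183/8 per unit): all 8 → value 183, running total 358.00
- dresser (186/20 per unit): all 20 → value 186, running total 544.00
- TV box (146/39 per unit): 33 of 39 → value 33×146/39 = 123.5385, running total 667.54
Total 667.54.

667.54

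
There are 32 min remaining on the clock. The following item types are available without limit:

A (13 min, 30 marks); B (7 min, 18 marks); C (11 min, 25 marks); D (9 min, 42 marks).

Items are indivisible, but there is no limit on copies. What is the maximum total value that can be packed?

Best value-per-unit is D at 42/9, and filling with it alone uses time 3×9=27. No mix of the others beats 3×42 = 126.

126 marks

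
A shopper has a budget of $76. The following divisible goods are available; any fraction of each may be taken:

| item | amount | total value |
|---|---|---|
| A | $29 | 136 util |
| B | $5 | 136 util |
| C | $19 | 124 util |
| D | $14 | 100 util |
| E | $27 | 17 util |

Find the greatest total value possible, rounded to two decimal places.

501.67

Take in order of value per unit:
- B (136/5 per unit): all 5 → value 136, running total 136.00
- D (100/14 per unit): all 14 → value 100, running total 236.00
- C (124/19 per unit): all 19 → value 124, running total 360.00
- A (136/29 per unit): all 29 → value 136, running total 496.00
- E (17/27 per unit): 9 of 27 → value 9×17/27 = 5.6667, running total 501.67
Total 501.67.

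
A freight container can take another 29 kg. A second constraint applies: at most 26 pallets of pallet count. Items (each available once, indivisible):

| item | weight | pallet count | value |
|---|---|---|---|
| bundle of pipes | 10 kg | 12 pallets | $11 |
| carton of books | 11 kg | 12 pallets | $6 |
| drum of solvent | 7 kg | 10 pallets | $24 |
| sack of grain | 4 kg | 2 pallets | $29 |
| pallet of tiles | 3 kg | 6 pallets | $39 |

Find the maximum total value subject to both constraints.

Feasible sets respecting both limits:
- drum of solvent+sack of grain+pallet of tiles: weight 14, pallet count 18, value 92
- bundle of pipes+sack of grain+pallet of tiles: weight 17, pallet count 20, value 79
- carton of books+sack of grain+pallet of tiles: weight 18, pallet count 20, value 74
- sack of grain+pallet of tiles: weight 7, pallet count 8, value 68
Best: $92.

$92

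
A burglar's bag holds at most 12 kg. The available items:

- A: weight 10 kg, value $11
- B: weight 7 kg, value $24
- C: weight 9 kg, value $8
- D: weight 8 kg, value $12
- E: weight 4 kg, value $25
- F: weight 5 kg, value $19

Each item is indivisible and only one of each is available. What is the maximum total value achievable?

$49

Check high-value combinations within 12 kg:
- B+E: weight 7+4=11, value 24+25=49
- E+F: weight 4+5=9, value 25+19=44
- B+F: weight 7+5=12, value 24+19=43
- D+E: weight 8+4=12, value 12+25=37
- E: weight 4, value 25
Best: $49.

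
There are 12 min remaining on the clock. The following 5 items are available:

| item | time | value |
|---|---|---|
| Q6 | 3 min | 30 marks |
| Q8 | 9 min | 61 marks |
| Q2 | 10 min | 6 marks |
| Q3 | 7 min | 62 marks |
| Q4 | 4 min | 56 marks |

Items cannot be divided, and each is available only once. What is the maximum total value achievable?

Check high-value combinations within 12 min:
- Q3+Q4: time 7+4=11, value 62+56=118
- Q6+Q3: time 3+7=10, value 30+62=92
- Q6+Q8: time 3+9=12, value 30+61=91
- Q6+Q4: time 3+4=7, value 30+56=86
Best: 118 marks.

118 marks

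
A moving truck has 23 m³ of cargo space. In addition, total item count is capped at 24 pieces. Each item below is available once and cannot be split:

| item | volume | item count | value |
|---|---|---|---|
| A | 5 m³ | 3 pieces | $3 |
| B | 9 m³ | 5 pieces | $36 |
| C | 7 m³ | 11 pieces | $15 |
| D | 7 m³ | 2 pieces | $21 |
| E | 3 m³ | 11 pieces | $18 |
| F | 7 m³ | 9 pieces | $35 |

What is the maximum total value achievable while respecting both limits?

Feasible sets respecting both limits:
- B+D+F: volume 23, item count 16, value 92
- B+D+E: volume 19, item count 18, value 75
- A+B+F: volume 21, item count 17, value 74
Best: $92.

$92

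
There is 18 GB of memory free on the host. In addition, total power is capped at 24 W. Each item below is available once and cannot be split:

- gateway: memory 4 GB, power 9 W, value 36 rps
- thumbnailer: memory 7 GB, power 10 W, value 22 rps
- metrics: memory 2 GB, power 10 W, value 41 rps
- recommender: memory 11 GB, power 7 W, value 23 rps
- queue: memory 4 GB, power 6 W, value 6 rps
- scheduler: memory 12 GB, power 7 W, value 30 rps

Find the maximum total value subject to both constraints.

77 rps

Feasible sets respecting both limits:
- gateway+metrics: memory 6, power 19, value 77
- metrics+queue+scheduler: memory 18, power 23, value 77
- metrics+scheduler: memory 14, power 17, value 71
Best: 77 rps.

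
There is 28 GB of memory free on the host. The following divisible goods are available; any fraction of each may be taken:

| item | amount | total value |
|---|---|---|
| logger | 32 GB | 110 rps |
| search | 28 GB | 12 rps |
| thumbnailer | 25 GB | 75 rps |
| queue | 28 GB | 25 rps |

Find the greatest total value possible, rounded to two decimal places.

96.25

Take in order of value per unit:
- logger (110/32 per unit): 28 of 32 → value 28×110/32 = 96.2500, running total 96.25
Total 96.25.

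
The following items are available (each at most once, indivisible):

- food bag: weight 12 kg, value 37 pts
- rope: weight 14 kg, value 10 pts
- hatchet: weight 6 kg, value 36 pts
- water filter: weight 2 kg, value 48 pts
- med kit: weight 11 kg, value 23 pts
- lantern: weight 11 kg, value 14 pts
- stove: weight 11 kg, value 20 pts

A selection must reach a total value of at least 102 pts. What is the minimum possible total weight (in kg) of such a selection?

19

Subsets with value ≥ 102, sorted by total weight:
- hatchet+water filter+med kit: weight 19, value 107
- hatchet+water filter+stove: weight 19, value 104
- food bag+hatchet+water filter: weight 20, value 121
Minimum weight: 19 kg.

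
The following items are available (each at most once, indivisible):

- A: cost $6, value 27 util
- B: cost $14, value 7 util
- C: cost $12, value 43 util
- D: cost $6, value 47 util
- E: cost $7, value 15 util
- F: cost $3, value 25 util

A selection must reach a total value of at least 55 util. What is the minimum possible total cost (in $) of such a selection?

9

Subsets with value ≥ 55, sorted by total cost:
- D+F: cost 9, value 72
- A+D: cost 12, value 74
- D+E: cost 13, value 62
Minimum cost: 9 $.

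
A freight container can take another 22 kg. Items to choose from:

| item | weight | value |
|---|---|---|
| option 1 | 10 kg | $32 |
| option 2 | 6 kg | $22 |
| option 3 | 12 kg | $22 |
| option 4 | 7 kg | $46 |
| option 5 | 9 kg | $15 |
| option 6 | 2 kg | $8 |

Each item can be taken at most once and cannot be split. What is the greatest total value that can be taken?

Check high-value combinations within 22 kg:
- option 1+option 4+option 6: weight 10+7+2=19, value 32+46+8=86
- option 2+option 4+option 5: weight 6+7+9=22, value 22+46+15=83
- option 1+option 4: weight 10+7=17, value 32+46=78
- option 2+option 4+option 6: weight 6+7+2=15, value 22+46+8=76
- option 3+option 4+option 6: weight 12+7+2=21, value 22+46+8=76
Best: $86.

$86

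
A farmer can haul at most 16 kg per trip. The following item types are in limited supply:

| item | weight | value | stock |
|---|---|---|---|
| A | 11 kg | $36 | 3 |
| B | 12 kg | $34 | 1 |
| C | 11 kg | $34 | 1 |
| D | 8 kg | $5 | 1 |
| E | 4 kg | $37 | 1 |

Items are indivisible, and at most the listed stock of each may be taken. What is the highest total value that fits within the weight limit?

$73

Top feasible selections:
- 1×A + 1×E: weight 15, value 73
- 1×C + 1×E: weight 15, value 71
- 1×B + 1×E: weight 16, value 71
Best: $73.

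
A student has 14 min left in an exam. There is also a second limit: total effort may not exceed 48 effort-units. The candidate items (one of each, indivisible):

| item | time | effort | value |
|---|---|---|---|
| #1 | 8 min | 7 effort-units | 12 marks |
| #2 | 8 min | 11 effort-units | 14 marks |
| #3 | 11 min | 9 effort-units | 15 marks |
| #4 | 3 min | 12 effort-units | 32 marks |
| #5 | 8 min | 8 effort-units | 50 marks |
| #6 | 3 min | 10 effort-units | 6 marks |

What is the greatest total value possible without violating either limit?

88 marks

Feasible sets respecting both limits:
- #4+#5+#6: time 14, effort 30, value 88
- #4+#5: time 11, effort 20, value 82
- #5+#6: time 11, effort 18, value 56
- #2+#4+#6: time 14, effort 33, value 52
Best: 88 marks.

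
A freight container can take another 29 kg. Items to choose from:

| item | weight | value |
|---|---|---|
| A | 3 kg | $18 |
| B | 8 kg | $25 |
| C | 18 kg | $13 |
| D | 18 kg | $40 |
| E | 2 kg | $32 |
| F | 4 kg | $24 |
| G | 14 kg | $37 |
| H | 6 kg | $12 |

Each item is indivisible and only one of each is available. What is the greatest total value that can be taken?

Check high-value combinations within 29 kg:
- A+E+F+G+H: weight 3+2+4+14+6=29, value 18+32+24+37+12=123
- B+E+F+G: weight 8+2+4+14=28, value 25+32+24+37=118
- A+D+E+F: weight 3+18+2+4=27, value 18+40+32+24=114
- A+B+E+G: weight 3+8+2+14=27, value 18+25+32+37=112
Best: $123.

$123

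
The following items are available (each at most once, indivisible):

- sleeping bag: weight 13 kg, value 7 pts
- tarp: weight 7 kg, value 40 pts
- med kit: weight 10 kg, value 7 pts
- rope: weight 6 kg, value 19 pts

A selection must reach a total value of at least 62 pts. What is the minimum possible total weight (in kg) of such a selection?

23

Subsets with value ≥ 62, sorted by total weight:
- tarp+med kit+rope: weight 23, value 66
- sleeping bag+tarp+rope: weight 26, value 66
Minimum weight: 23 kg.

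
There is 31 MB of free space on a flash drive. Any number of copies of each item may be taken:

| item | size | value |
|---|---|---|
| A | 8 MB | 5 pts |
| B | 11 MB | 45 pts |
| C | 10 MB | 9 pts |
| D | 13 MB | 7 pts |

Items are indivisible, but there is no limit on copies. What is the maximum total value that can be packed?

Best value-per-unit is B at 45/11; filling with it alone gives 2×45 = 90.
Optimal mix: 1×A + 2×B → size 30, value 95.

95 pts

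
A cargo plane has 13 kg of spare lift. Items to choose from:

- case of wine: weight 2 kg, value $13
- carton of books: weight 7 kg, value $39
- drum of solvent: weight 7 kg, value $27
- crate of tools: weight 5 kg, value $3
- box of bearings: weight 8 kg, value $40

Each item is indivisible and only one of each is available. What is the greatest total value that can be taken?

$53

This is a 0/1 knapsack; check combinations near the capacity.
- case of wine+box of bearings: weight 2+8=10, value 13+40=53
- case of wine+carton of books: weight 2+7=9, value 13+39=52
- crate of tools+box of bearings: weight 5+8=13, value 3+40=43
- carton of books+crate of tools: weight 7+5=12, value 39+3=42
Best: $53.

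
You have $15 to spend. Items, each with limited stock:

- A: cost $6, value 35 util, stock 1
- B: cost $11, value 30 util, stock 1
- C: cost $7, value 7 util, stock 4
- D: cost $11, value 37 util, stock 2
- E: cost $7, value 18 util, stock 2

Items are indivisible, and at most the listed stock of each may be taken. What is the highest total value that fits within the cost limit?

Best selections within cost 15 and stock limits:
- 1×A + 1×E: cost 13, value 53
- 1×A + 1×C: cost 13, value 42
Best: 53 util.

53 util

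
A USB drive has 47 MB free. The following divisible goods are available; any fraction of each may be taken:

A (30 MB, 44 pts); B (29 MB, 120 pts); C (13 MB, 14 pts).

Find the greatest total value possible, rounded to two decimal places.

146.40

Take in order of value per unit:
- B (120/29 per unit): all 29 → value 120, running total 120.00
- A (44/30 per unit): 18 of 30 → value 18×44/30 = 26.4000, running total 146.40
Total 146.40.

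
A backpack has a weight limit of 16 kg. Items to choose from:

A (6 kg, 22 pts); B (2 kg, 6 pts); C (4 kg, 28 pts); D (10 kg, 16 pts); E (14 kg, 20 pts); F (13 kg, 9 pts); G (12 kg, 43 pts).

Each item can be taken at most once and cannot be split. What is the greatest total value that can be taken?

Check high-value combinations within 16 kg:
- C+G: weight 4+12=16, value 28+43=71
- A+B+C: weight 6+2+4=12, value 22+6+28=56
- A+C: weight 6+4=10, value 22+28=50
Best: 71 pts.

71 pts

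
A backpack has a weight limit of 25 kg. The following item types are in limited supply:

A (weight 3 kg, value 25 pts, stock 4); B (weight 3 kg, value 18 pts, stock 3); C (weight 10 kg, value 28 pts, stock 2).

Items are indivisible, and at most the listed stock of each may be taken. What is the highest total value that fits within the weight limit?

Best selections within weight 25 and stock limits:
- 4×A + 3×B: weight 21, value 154
- 4×A + 1×B + 1×C: weight 25, value 146
- 3×A + 2×B + 1×C: weight 25, value 139
- 4×A + 2×B: weight 18, value 136
Best: 154 pts.

154 pts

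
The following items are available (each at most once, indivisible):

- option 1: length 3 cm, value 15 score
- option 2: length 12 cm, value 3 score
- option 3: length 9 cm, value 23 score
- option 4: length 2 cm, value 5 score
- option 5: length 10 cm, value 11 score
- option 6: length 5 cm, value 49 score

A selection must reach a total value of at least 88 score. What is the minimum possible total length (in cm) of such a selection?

19

Subsets with value ≥ 88, sorted by total length:
- option 1+option 3+option 4+option 6: length 19, value 92
- option 3+option 4+option 5+option 6: length 26, value 88
- option 1+option 3+option 5+option 6: length 27, value 98
- option 1+option 3+option 4+option 5+option 6: length 29, value 103
Minimum length: 19 cm.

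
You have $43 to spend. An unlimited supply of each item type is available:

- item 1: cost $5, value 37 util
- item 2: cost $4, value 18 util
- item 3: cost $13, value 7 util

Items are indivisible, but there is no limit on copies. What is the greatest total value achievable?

296 util

Best value-per-unit is item 1 at 37/5, and filling with it alone uses cost 8×5=40. No mix of the others beats 8×37 = 296.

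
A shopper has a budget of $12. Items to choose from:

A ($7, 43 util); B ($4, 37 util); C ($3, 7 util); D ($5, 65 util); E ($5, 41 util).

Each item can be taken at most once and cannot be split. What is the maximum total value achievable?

109 util

This is a 0/1 knapsack; check combinations near the capacity.
- B+C+D: cost 4+3+5=12, value 37+7+65=109
- A+D: cost 7+5=12, value 43+65=108
- D+E: cost 5+5=10, value 65+41=106
- B+D: cost 4+5=9, value 37+65=102
- B+C+E: cost 4+3+5=12, value 37+7+41=85
Best: 109 util.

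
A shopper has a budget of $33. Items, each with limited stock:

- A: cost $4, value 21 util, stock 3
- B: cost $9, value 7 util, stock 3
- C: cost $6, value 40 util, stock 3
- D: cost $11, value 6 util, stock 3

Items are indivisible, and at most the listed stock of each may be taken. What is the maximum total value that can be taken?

Best selections within cost 33 and stock limits:
- 3×A + 3×C: cost 30, value 183
- 2×A + 3×C: cost 26, value 162
Best: 183 util.

183 util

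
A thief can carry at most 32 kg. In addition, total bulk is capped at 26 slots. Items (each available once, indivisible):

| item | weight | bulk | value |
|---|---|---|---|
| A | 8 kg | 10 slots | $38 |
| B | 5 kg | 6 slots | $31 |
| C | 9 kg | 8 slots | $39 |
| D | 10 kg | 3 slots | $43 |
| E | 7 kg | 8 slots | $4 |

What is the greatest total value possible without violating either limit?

Feasible sets respecting both limits:
- A+C+D: weight 27, bulk 21, value 120
- B+C+D+E: weight 31, bulk 25, value 117
- B+C+D: weight 24, bulk 17, value 113
Best: $120.

$120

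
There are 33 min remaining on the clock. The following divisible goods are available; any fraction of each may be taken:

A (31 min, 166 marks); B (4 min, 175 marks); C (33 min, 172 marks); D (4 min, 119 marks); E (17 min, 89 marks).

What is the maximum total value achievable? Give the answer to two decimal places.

427.87

Take in order of value per unit:
- B (175/4 per unit): all 4 → value 175, running total 175.00
- D (119/4 per unit): all 4 → value 119, running total 294.00
- A (166/31 per unit): 25 of 31 → value 25×166/31 = 133.8710, running total 427.87
Total 427.87.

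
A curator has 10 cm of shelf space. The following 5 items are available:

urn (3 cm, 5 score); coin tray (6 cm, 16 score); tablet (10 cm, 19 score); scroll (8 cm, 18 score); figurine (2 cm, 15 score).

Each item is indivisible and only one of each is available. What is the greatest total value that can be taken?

33 score

This is a 0/1 knapsack; check combinations near the capacity.
- scroll+figurine: length 8+2=10, value 18+15=33
- coin tray+figurine: length 6+2=8, value 16+15=31
- urn+coin tray: length 3+6=9, value 5+16=21
Best: 33 score.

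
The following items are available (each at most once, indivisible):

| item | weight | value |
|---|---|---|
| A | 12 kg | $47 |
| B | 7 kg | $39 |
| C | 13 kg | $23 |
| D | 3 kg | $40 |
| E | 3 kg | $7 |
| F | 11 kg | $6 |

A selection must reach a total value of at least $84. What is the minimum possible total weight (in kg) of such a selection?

13

Subsets with value ≥ 84, sorted by total weight:
- B+D+E: weight 13, value 86
- A+D: weight 15, value 87
Minimum weight: 13 kg.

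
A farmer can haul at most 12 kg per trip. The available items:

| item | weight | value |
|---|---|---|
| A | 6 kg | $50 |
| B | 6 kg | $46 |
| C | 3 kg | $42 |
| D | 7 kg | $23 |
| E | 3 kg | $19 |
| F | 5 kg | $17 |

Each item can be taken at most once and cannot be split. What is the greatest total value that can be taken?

Check high-value combinations within 12 kg:
- A+C+E: weight 6+3+3=12, value 50+42+19=111
- B+C+E: weight 6+3+3=12, value 46+42+19=107
- A+B: weight 6+6=12, value 50+46=96
- A+C: weight 6+3=9, value 50+42=92
- B+C: weight 6+3=9, value 46+42=88
Best: $111.

$111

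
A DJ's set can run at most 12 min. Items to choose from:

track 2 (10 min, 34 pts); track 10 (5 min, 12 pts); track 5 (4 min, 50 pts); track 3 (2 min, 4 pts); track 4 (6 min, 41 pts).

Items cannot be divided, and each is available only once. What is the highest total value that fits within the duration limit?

95 pts

Check high-value combinations within 12 min:
- track 5+track 3+track 4: duration 4+2+6=12, value 50+4+41=95
- track 5+track 4: duration 4+6=10, value 50+41=91
- track 10+track 5+track 3: duration 5+4+2=11, value 12+50+4=66
- track 10+track 5: duration 5+4=9, value 12+50=62
- track 5+track 3: duration 4+2=6, value 50+4=54
Best: 95 pts.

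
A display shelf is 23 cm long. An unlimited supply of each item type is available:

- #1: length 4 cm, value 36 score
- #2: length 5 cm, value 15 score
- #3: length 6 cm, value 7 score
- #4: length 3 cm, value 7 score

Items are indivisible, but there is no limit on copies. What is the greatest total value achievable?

Best value-per-unit is #1 at 36/4; filling with it alone gives 5×36 = 180.
Optimal mix: 5×#1 + 1×#4 → length 23, value 187.

187 score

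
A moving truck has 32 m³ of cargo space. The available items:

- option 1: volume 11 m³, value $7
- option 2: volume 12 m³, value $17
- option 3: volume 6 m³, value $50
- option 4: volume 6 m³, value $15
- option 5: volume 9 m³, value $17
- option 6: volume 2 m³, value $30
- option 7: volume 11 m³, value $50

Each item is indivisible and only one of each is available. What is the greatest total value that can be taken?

$147

Check high-value combinations within 32 m³:
- option 3+option 5+option 6+option 7: volume 6+9+2+11=28, value 50+17+30+50=147
- option 2+option 3+option 6+option 7: volume 12+6+2+11=31, value 17+50+30+50=147
- option 3+option 4+option 6+option 7: volume 6+6+2+11=25, value 50+15+30+50=145
- option 1+option 3+option 6+option 7: volume 11+6+2+11=30, value 7+50+30+50=137
Best: $147.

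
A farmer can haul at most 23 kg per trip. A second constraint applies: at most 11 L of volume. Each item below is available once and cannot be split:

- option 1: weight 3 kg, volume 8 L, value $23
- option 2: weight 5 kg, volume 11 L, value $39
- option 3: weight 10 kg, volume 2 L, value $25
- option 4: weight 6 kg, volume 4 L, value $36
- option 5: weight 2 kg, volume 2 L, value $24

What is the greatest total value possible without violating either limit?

$85

Feasible sets respecting both limits:
- option 3+option 4+option 5: weight 18, volume 8, value 85
- option 3+option 4: weight 16, volume 6, value 61
- option 4+option 5: weight 8, volume 6, value 60
- option 3+option 5: weight 12, volume 4, value 49
Best: $85.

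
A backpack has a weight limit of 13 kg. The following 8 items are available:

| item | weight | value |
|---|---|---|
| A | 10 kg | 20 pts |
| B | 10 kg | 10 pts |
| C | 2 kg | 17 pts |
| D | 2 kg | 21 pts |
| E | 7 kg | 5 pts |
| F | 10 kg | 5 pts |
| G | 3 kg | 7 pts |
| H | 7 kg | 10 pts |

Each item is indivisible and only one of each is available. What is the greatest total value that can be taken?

48 pts

Check high-value combinations within 13 kg:
- C+D+H: weight 2+2+7=11, value 17+21+10=48
- C+D+G: weight 2+2+3=7, value 17+21+7=45
- C+D+E: weight 2+2+7=11, value 17+21+5=43
- A+D: weight 10+2=12, value 20+21=41
- C+D: weight 2+2=4, value 17+21=38
Best: 48 pts.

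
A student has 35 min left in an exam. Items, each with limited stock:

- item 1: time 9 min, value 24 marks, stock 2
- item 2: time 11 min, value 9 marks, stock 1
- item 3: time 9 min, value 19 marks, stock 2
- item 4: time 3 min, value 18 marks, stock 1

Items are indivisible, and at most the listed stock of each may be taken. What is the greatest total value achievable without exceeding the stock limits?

85 marks

Top feasible selections:
- 2×item 1 + 1×item 3 + 1×item 4: time 30, value 85
- 1×item 1 + 2×item 3 + 1×item 4: time 30, value 80
Best: 85 marks.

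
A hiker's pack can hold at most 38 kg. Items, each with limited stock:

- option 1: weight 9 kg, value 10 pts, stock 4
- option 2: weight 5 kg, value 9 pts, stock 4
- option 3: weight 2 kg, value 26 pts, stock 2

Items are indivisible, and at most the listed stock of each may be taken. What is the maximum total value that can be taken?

Top feasible selections:
- 2×option 1 + 3×option 2 + 2×option 3: weight 37, value 99
- 1×option 1 + 4×option 2 + 2×option 3: weight 33, value 98
Best: 99 pts.

99 pts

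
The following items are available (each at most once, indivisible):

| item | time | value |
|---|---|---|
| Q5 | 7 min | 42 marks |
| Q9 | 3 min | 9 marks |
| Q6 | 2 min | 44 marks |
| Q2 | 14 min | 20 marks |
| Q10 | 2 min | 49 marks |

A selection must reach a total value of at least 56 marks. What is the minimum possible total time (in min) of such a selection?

Subsets with value ≥ 56, sorted by total time:
- Q6+Q10: time 4, value 93
- Q9+Q10: time 5, value 58
- Q9+Q6+Q10: time 7, value 102
- Q5+Q10: time 9, value 91
Minimum time: 4 min.

4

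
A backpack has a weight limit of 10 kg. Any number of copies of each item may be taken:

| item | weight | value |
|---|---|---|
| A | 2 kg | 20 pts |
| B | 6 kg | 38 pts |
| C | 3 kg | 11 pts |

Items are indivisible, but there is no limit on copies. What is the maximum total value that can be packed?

Best value-per-unit is A at 20/2, and filling with it alone uses weight 5×2=10. No mix of the others beats 5×20 = 100.

100 pts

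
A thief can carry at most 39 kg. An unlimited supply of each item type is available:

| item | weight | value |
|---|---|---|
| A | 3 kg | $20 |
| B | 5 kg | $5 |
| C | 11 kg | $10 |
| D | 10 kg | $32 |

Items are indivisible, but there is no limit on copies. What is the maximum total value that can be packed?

$260

Best value-per-unit is A at 20/3, and filling with it alone uses weight 13×3=39. No mix of the others beats 13×20 = 260.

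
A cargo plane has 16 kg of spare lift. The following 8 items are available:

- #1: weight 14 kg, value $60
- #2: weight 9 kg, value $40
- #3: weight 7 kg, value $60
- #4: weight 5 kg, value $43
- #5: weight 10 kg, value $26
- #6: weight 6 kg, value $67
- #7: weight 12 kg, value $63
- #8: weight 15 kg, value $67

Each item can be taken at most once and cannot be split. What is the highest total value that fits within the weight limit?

$127

Check high-value combinations within 16 kg:
- #3+#6: weight 7+6=13, value 60+67=127
- #4+#6: weight 5+6=11, value 43+67=110
- #2+#6: weight 9+6=15, value 40+67=107
- #3+#4: weight 7+5=12, value 60+43=103
Best: $127.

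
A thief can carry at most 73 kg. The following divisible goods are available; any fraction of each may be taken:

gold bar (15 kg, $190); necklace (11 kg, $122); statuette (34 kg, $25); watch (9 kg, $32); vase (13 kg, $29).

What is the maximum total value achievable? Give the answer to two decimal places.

Take in order of value per unit:
- gold bar (190/15 per unit): all 15 → value 190, running total 190.00
- necklace (122/11 per unit): all 11 → value 122, running total 312.00
- watch (32/9 per unit): all 9 → value 32, running total 344.00
- vase (29/13 per unit): all 13 → value 29, running total 373.00
- statuette (25/34 per unit): 25 of 34 → value 25×25/34 = 18.3824, running total 391.38
Total 391.38.

391.38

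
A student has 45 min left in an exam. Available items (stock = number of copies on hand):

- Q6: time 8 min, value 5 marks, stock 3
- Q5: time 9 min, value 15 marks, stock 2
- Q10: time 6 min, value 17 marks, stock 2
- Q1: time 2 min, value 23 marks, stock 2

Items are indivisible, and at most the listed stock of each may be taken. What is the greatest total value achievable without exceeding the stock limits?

115 marks

Top feasible selections:
- 1×Q6 + 2×Q5 + 2×Q10 + 2×Q1: time 42, value 115
- 2×Q5 + 2×Q10 + 2×Q1: time 34, value 110
- 2×Q6 + 1×Q5 + 2×Q10 + 2×Q1: time 41, value 105
Best: 115 marks.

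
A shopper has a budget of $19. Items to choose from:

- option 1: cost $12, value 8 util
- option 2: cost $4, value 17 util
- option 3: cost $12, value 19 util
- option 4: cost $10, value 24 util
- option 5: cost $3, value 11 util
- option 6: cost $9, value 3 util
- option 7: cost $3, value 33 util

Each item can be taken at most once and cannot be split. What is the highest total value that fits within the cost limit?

74 util

Check high-value combinations within $19:
- option 2+option 4+option 7: cost 4+10+3=17, value 17+24+33=74
- option 2+option 3+option 7: cost 4+12+3=19, value 17+19+33=69
- option 4+option 5+option 7: cost 10+3+3=16, value 24+11+33=68
- option 2+option 5+option 6+option 7: cost 4+3+9+3=19, value 17+11+3+33=64
Best: 74 util.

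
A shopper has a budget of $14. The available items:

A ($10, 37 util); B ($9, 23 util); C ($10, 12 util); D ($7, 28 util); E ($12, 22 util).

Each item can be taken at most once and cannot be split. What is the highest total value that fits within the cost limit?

37 util

Check high-value combinations within $14:
- A: cost 10, value 37
- D: cost 7, value 28
- B: cost 9, value 23
- E: cost 12, value 22
Best: 37 util.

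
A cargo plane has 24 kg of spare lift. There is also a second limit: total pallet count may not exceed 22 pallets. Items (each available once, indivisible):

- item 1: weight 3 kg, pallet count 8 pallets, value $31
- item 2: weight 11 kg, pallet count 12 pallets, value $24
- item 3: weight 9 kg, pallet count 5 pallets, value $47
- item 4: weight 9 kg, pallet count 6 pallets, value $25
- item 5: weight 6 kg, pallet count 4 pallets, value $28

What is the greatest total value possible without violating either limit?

Feasible sets respecting both limits:
- item 1+item 3+item 5: weight 18, pallet count 17, value 106
- item 1+item 3+item 4: weight 21, pallet count 19, value 103
- item 3+item 4+item 5: weight 24, pallet count 15, value 100
- item 1+item 4+item 5: weight 18, pallet count 18, value 84
Best: $106.

$106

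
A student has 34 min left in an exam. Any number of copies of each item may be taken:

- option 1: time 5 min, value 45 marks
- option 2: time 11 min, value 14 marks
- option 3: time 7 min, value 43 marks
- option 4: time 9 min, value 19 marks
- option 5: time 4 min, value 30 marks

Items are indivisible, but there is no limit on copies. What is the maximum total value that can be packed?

Best value-per-unit is option 1 at 45/5; filling with it alone gives 6×45 = 270.
Optimal mix: 6×option 1 + 1×option 5 → time 34, value 300.

300 marks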